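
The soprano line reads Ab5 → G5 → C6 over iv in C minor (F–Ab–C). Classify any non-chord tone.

The harmony at that moment is F minor triad (F, Ab, C); G5 is not a chord tone.
It is approached by step down from Ab5 and left by leap up to C6.
Step in, leap out — an escape tone.

G5 is an escape tone.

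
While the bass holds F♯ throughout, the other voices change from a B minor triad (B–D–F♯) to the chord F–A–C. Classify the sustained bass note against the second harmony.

Pedal tone (pedal point).

The harmony at that moment is F major triad (F, A, C); F♯ is not a chord tone.
It is held over (the same pitch as the preceding F♯) and then sustained as the same pitch into the next harmony.
Sustained through a change of harmony — a pedal tone.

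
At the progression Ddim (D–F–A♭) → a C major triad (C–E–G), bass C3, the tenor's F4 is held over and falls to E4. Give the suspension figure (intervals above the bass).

At the second chord the bass is C3. The suspended F4 lies a fourth above the bass; after resolving down by step to E4, the interval above the bass becomes a third.
Suspension figures are named by those two intervals: 4–3.

4–3 suspension.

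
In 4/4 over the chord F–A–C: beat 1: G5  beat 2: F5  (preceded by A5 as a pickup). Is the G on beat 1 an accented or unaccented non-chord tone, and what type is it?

Accented passing tone.

The harmony at that moment is F major triad (F, A, C); G5 is not a chord tone.
It is approached by step down from A5 and left by step down to F5.
Step in, step out in the same direction — a passing tone.
It falls on the downbeat, so it is accented.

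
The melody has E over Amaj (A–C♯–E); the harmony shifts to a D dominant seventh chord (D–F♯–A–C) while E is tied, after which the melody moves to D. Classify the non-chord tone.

The harmony at that moment is D dominant seventh chord (D, F♯, A, C); E is not a chord tone.
It is held over (the same pitch as the preceding E) and left by step down to D.
Held over from the previous chord and resolving down by step — a suspension.

E is a suspension.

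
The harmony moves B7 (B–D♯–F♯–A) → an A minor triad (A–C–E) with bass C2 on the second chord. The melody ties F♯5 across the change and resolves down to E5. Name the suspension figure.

4–3 suspension.

At the second chord the bass is C2. The suspended F♯5 lies a fourth above the bass; after resolving down by step to E5, the interval above the bass becomes a third.
Suspension figures are named by those two intervals: 4–3.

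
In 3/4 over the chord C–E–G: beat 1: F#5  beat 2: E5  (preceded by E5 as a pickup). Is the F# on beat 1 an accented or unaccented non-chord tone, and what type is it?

The harmony at that moment is C major triad (C, E, G); F#5 is not a chord tone.
It is approached by step up from E5 and left by step down to E5.
Step away and step back to the same note — a neighbor tone (upper neighbor).
It falls on the downbeat, so it is accented.

Accented neighbor tone.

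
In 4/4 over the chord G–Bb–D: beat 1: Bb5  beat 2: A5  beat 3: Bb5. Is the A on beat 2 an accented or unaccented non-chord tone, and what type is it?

Unaccented neighbor tone.

The harmony at that moment is G minor triad (G, Bb, D); A5 is not a chord tone.
It is approached by step down from Bb5 and left by step up to Bb5.
Step away and step back to the same note — a neighbor tone (lower neighbor).
It falls on a weak beat, so it is unaccented.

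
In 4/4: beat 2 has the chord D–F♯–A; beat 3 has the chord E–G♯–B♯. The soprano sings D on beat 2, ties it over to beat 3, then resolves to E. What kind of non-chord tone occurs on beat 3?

The harmony at that moment is E augmented triad (E, G♯, B♯); D is not a chord tone.
It is held over (the same pitch as the preceding D) and left by step up to E.
Held over from the previous chord and resolving up by step — a retardation.

Retardation.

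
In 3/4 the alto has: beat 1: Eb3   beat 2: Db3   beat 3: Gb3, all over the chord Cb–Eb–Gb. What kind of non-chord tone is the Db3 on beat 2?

The harmony at that moment is Cb major triad (Cb, Eb, Gb); Db3 is not a chord tone.
It is approached by step down from Eb3 and left by leap up to Gb3.
Step in, leap out, on a weak beat — an escape tone.

Escape tone.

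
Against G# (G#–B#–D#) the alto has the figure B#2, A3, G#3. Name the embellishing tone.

A3 is an appoggiatura.

The harmony at that moment is G# major triad (G#, B#, D#); A3 is not a chord tone.
It is approached by leap up from B#2 and left by step down to G#3.
Leap in, step out — an appoggiatura.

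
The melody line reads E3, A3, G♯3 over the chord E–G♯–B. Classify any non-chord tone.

The harmony at that moment is E major triad (E, G♯, B); A3 is not a chord tone.
It is approached by leap up from E3 and left by step down to G♯3.
Leap in, step out — an appoggiatura.

A3 is an appoggiatura.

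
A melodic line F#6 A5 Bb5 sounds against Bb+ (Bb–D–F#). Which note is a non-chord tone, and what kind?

A5 is an appoggiatura.

The harmony at that moment is Bb augmented triad (Bb, D, F#); A5 is not a chord tone.
It is approached by leap down from F#6 and left by step up to Bb5.
Leap in, step out — an appoggiatura.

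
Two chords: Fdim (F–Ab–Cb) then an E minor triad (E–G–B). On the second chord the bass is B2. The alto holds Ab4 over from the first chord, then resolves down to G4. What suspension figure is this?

At the second chord the bass is B2. The suspended Ab4 lies a seventh above the bass; after resolving down by step to G4, the interval above the bass becomes a sixth.
Suspension figures are named by those two intervals: 7–6.

7–6 suspension.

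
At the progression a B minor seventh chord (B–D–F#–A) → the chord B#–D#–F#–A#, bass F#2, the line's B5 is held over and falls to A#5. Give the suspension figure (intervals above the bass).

At the second chord the bass is F#2. The suspended B5 lies a fourth above the bass; after resolving down by step to A#5, the interval above the bass becomes a third.
Suspension figures are named by those two intervals: 4–3.

4–3 suspension.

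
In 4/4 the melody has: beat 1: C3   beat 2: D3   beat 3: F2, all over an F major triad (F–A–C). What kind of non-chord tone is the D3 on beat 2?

The harmony at that moment is F major triad (F, A, C); D3 is not a chord tone.
It is approached by step up from C3 and left by leap down to F2.
Step in, leap out, on a weak beat — an escape tone.

Escape tone.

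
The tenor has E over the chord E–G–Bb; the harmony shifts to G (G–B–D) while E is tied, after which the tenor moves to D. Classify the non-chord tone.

E is a suspension.

The harmony at that moment is G major triad (G, B, D); E is not a chord tone.
It is held over (the same pitch as the preceding E) and left by step down to D.
Held over from the previous chord and resolving down by step — a suspension.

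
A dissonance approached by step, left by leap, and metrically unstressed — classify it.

Approach: by step. Departure: by leap. Metric position: weak.
Step in, leap out, from a weak position — an escape tone (échappée). (It is the mirror image of the appoggiatura, which leaps in and steps out on a strong beat.)

Escape tone.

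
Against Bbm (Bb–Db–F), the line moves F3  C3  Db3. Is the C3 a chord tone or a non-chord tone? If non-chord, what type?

The harmony at that moment is Bb minor triad (Bb, Db, F); C3 is not a chord tone.
It is approached by leap down from F3 and left by step up to Db3.
Leap in, step out — an appoggiatura.

Non-chord tone — an appoggiatura.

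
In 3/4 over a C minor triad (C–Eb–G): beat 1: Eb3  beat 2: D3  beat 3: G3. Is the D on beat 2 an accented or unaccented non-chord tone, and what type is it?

Unaccented escape tone.

The harmony at that moment is C minor triad (C, Eb, G); D3 is not a chord tone.
It is approached by step down from Eb3 and left by leap up to G3.
Step in, leap out — an escape tone.
It falls on a weak beat, so it is unaccented.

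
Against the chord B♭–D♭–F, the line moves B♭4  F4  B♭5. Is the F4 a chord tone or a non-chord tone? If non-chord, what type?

Bb minor triad contains B♭, D♭, F; F is the fifth, so it is a chord tone.

Chord tone (the fifth of Bb minor triad).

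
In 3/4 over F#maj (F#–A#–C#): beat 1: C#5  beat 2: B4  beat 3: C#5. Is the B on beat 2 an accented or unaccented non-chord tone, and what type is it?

The harmony at that moment is F# major triad (F#, A#, C#); B4 is not a chord tone.
It is approached by step down from C#5 and left by step up to C#5.
Step away and step back to the same note — a neighbor tone (lower neighbor).
It falls on a weak beat, so it is unaccented.

Unaccented neighbor tone.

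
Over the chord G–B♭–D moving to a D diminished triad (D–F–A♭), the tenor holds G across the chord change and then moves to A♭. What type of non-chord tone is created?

The harmony at that moment is D diminished triad (D, F, A♭); G is not a chord tone.
It is held over (the same pitch as the preceding G) and left by step up to A♭.
Held over from the previous chord and resolving up by step — a retardation.

G is a retardation.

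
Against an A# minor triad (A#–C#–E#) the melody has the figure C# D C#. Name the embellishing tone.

The harmony at that moment is A# minor triad (A#, C#, E#); D is not a chord tone.
It is approached by step up from C# and left by step down to C#.
Step away and step back to the same note — a neighbor tone (upper neighbor).

D is a neighbor tone.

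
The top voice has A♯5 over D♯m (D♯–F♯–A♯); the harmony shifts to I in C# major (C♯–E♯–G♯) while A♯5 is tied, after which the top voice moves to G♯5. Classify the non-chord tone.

The harmony at that moment is C♯ major triad (C♯, E♯, G♯); A♯5 is not a chord tone.
It is held over (the same pitch as the preceding A♯5) and left by step down to G♯5.
Held over from the previous chord and resolving down by step — a suspension.

A♯5 is a suspension.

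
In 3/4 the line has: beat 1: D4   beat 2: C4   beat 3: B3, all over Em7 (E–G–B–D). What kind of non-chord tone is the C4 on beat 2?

Passing tone.

The harmony at that moment is E minor seventh chord (E, G, B, D); C4 is not a chord tone.
It is approached by step down from D4 and left by step down to B3.
Step in, step out in the same direction — a passing tone.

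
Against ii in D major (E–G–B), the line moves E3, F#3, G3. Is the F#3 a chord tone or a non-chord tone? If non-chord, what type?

Non-chord tone — a passing tone.

The harmony at that moment is E minor triad (E, G, B); F#3 is not a chord tone.
It is approached by step up from E3 and left by step up to G3.
Step in, step out in the same direction — a passing tone.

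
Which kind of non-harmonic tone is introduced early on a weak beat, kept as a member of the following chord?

Approach: ahead of the chord change (typically by step), so it is dissonant against the current harmony. Departure: none — the same pitch is restated or held and is a chord tone of the new harmony.
Dissonant first, consonant once the harmony catches up: the note simply arrives early — an anticipation. (The reverse timing, consonant first and dissonant after the change, would be a suspension or retardation.)

Anticipation.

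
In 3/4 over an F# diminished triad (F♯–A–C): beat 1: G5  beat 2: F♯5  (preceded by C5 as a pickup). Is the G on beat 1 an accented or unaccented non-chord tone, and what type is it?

Accented appoggiatura.

The harmony at that moment is F♯ diminished triad (F♯, A, C); G5 is not a chord tone.
It is approached by leap up from C5 and left by step down to F♯5.
Leap in, step out — an appoggiatura.
It falls on the downbeat, so it is accented.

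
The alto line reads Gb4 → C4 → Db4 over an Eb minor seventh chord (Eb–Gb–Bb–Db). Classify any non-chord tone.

C4 is an appoggiatura.

The harmony at that moment is Eb minor seventh chord (Eb, Gb, Bb, Db); C4 is not a chord tone.
It is approached by leap down from Gb4 and left by step up to Db4.
Leap in, step out — an appoggiatura.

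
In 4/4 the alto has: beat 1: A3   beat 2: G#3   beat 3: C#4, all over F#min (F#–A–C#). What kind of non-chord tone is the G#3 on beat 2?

Escape tone.

The harmony at that moment is F# minor triad (F#, A, C#); G#3 is not a chord tone.
It is approached by step down from A3 and left by leap up to C#4.
Step in, leap out, on a weak beat — an escape tone.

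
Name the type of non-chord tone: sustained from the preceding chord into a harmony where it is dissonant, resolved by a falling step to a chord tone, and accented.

Approach: by preparation — the pitch is first a chord tone, then held (tied or repeated) while the harmony changes under it. Departure: down by step. Metric position: strong.
A prepared dissonance that resolves downward by step — a suspension. (The same figure resolving upward would be a retardation.)

Suspension.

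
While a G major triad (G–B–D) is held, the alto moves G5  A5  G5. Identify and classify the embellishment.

The harmony at that moment is G major triad (G, B, D); A5 is not a chord tone.
It is approached by step up from G5 and left by step down to G5.
Step away and step back to the same note — a neighbor tone (upper neighbor).

A5 is a neighbor tone.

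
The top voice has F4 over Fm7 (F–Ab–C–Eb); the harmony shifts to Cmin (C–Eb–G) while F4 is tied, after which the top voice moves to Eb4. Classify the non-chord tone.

The harmony at that moment is C minor triad (C, Eb, G); F4 is not a chord tone.
It is held over (the same pitch as the preceding F4) and left by step down to Eb4.
Held over from the previous chord and resolving down by step — a suspension.

F4 is a suspension.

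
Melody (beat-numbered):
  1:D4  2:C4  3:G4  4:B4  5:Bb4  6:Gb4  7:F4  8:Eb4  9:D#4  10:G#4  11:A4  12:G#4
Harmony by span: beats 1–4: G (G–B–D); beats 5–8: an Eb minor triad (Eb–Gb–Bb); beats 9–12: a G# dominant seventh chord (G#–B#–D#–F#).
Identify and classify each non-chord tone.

C4 (beat 2) — escape tone; F4 (beat 7) — passing tone; A4 (beat 11) — neighbor tone.

The harmony at that moment is G major triad (G, B, D); C4 is not a chord tone.
It is approached by step down from D4 and left by leap up to G4.
Step in, leap out — an escape tone.
The harmony at that moment is Eb minor triad (Eb, Gb, Bb); F4 is not a chord tone.
It is approached by step down from Gb4 and left by step down to Eb4.
Step in, step out in the same direction — a passing tone.
The harmony at that moment is G# dominant seventh chord (G#, B#, D#, F#); A4 is not a chord tone.
It is approached by step up from G#4 and left by step down to G#4.
Step away and step back to the same note — a neighbor tone (upper neighbor).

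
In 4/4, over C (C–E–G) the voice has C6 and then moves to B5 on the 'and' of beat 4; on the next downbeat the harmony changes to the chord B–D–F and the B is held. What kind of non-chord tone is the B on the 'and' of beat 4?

Anticipation.

The harmony at that moment is C major triad (C, E, G); B5 is not a chord tone.
It is approached by step down from C6 and then sustained as the same pitch into the next harmony.
Arriving early and becoming a chord tone when the harmony changes — an anticipation.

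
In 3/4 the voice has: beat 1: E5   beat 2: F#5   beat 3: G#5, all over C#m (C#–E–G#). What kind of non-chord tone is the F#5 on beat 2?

The harmony at that moment is C# minor triad (C#, E, G#); F#5 is not a chord tone.
It is approached by step up from E5 and left by step up to G#5.
Step in, step out in the same direction — a passing tone.

Passing tone.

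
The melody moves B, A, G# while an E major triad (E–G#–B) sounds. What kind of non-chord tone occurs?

The harmony at that moment is E major triad (E, G#, B); A is not a chord tone.
It is approached by step down from B and left by step down to G#.
Step in, step out in the same direction — a passing tone.

A is a passing tone.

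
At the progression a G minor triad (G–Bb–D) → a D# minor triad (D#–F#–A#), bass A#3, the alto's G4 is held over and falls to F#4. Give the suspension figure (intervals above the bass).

7–6 suspension.

At the second chord the bass is A#3. The suspended G4 lies a seventh above the bass; after resolving down by step to F#4, the interval above the bass becomes a sixth.
Suspension figures are named by those two intervals: 7–6.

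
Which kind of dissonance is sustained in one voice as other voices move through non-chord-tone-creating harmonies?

Approach: none. Departure: none — a single pitch is sustained while the chords change around it, passing through harmonies that do not contain it.
No melodic motion at all; the dissonance is created entirely by the moving harmonies against the stationary note — a pedal tone (pedal point).

Pedal tone.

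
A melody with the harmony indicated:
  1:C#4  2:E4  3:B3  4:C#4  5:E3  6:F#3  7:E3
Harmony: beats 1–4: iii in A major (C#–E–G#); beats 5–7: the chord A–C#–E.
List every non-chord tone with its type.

The harmony at that moment is C# minor triad (C#, E, G#); B3 is not a chord tone.
It is approached by leap down from E4 and left by step up to C#4.
Leap in, step out — an appoggiatura.
The harmony at that moment is A major triad (A, C#, E); F#3 is not a chord tone.
It is approached by step up from E3 and left by step down to E3.
Step away and step back to the same note — a neighbor tone (upper neighbor).

B3 (beat 3) — appoggiatura; F#3 (beat 6) — neighbor tone.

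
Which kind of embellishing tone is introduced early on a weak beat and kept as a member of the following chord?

Anticipation.

Approach: ahead of the chord change (typically by step), so it is dissonant against the current harmony. Departure: none — the same pitch is restated or held and is a chord tone of the new harmony.
Dissonant first, consonant once the harmony catches up: the note simply arrives early — an anticipation. (The reverse timing, consonant first and dissonant after the change, would be a suspension or retardation.)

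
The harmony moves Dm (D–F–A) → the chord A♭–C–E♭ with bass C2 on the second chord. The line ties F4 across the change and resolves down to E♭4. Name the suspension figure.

4–3 suspension.

At the second chord the bass is C2. The suspended F4 lies a fourth above the bass; after resolving down by step to E♭4, the interval above the bass becomes a third.
Suspension figures are named by those two intervals: 4–3.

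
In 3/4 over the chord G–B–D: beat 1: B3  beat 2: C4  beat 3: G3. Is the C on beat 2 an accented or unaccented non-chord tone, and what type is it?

The harmony at that moment is G major triad (G, B, D); C4 is not a chord tone.
It is approached by step up from B3 and left by leap down to G3.
Step in, leap out — an escape tone.
It falls on a weak beat, so it is unaccented.

Unaccented escape tone.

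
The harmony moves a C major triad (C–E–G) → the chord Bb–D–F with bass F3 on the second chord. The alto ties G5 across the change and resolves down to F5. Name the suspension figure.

At the second chord the bass is F3. The suspended G5 lies a ninth above the bass; after resolving down by step to F5, the interval above the bass becomes an octave.
Suspension figures are named by those two intervals: 9–8.

9–8 suspension.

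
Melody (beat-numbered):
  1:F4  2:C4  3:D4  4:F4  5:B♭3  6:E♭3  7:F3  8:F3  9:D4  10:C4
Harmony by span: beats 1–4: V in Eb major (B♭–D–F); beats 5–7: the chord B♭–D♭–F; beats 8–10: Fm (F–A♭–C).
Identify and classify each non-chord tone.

C4 (beat 2) — appoggiatura; E♭3 (beat 6) — appoggiatura; D4 (beat 9) — appoggiatura.

The harmony at that moment is B♭ major triad (B♭, D, F); C4 is not a chord tone.
It is approached by leap down from F4 and left by step up to D4.
Leap in, step out — an appoggiatura.
The harmony at that moment is B♭ minor triad (B♭, D♭, F); E♭3 is not a chord tone.
It is approached by leap down from B♭3 and left by step up to F3.
Leap in, step out — an appoggiatura.
The harmony at that moment is F minor triad (F, A♭, C); D4 is not a chord tone.
It is approached by leap up from F3 and left by step down to C4.
Leap in, step out — an appoggiatura.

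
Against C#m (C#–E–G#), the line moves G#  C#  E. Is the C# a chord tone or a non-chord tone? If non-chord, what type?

Chord tone (the root of C# minor triad).

C# minor triad contains C#, E, G#; C# is the root, so it is a chord tone.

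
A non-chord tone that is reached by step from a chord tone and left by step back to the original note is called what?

Approach: by step. Departure: by step in the opposite direction, back to the starting pitch.
Stepwise on both sides but reversing to return to the same chord tone — a neighbor tone. (Had it continued onward in the same direction it would be a passing tone instead.)

Neighbor tone.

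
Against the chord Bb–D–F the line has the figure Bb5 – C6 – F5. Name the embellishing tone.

The harmony at that moment is Bb major triad (Bb, D, F); C6 is not a chord tone.
It is approached by step up from Bb5 and left by leap down to F5.
Step in, leap out — an escape tone.

C6 is an escape tone.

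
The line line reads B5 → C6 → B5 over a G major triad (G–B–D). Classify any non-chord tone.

C6 is a neighbor tone.

The harmony at that moment is G major triad (G, B, D); C6 is not a chord tone.
It is approached by step up from B5 and left by step down to B5.
Step away and step back to the same note — a neighbor tone (upper neighbor).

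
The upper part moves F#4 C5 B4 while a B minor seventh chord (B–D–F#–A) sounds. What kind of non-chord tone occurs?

C5 is an appoggiatura.

The harmony at that moment is B minor seventh chord (B, D, F#, A); C5 is not a chord tone.
It is approached by leap up from F#4 and left by step down to B4.
Leap in, step out — an appoggiatura.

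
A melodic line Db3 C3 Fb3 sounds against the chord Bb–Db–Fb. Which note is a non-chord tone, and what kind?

C3 is an escape tone.

The harmony at that moment is Bb diminished triad (Bb, Db, Fb); C3 is not a chord tone.
It is approached by step down from Db3 and left by leap up to Fb3.
Step in, leap out — an escape tone.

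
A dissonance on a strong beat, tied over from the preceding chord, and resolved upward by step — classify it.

Approach: by preparation — the pitch is first a chord tone, then held (tied or repeated) while the harmony changes under it. Departure: up by step. Metric position: strong.
A prepared dissonance that resolves upward by step — a retardation. (The same figure resolving downward would be a suspension.)

Retardation.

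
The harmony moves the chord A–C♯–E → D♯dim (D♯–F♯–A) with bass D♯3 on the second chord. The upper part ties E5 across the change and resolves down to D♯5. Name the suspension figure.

9–8 suspension.

At the second chord the bass is D♯3. The suspended E5 lies a ninth above the bass; after resolving down by step to D♯5, the interval above the bass becomes an octave.
Suspension figures are named by those two intervals: 9–8.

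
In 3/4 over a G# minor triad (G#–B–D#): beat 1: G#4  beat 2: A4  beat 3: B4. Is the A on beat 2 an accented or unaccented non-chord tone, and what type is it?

Unaccented passing tone.

The harmony at that moment is G# minor triad (G#, B, D#); A4 is not a chord tone.
It is approached by step up from G#4 and left by step up to B4.
Step in, step out in the same direction — a passing tone.
It falls on a weak beat, so it is unaccented.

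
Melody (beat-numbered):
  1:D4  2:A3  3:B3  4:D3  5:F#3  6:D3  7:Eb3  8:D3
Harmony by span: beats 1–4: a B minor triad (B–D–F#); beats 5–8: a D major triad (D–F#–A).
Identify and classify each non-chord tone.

The harmony at that moment is B minor triad (B, D, F#); A3 is not a chord tone.
It is approached by leap down from D4 and left by step up to B3.
Leap in, step out — an appoggiatura.
The harmony at that moment is D major triad (D, F#, A); Eb3 is not a chord tone.
It is approached by step up from D3 and left by step down to D3.
Step away and step back to the same note — a neighbor tone (upper neighbor).

A3 (beat 2) — appoggiatura; Eb3 (beat 7) — neighbor tone.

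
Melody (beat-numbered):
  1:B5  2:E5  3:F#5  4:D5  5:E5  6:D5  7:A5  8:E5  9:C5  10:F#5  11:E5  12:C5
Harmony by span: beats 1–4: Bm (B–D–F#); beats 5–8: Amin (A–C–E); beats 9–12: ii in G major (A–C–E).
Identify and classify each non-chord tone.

E5 (beat 2) — appoggiatura; D5 (beat 6) — escape tone; F#5 (beat 10) — appoggiatura.

The harmony at that moment is B minor triad (B, D, F#); E5 is not a chord tone.
It is approached by leap down from B5 and left by step up to F#5.
Leap in, step out — an appoggiatura.
The harmony at that moment is A minor triad (A, C, E); D5 is not a chord tone.
It is approached by step down from E5 and left by leap up to A5.
Step in, leap out — an escape tone.
The harmony at that moment is A minor triad (A, C, E); F#5 is not a chord tone.
It is approached by leap up from C5 and left by step down to E5.
Leap in, step out — an appoggiatura.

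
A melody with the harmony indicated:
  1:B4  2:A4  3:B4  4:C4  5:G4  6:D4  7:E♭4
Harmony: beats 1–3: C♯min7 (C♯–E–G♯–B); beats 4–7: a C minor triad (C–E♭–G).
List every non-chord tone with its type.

The harmony at that moment is C♯ minor seventh chord (C♯, E, G♯, B); A4 is not a chord tone.
It is approached by step down from B4 and left by step up to B4.
Step away and step back to the same note — a neighbor tone (lower neighbor).
The harmony at that moment is C minor triad (C, E♭, G); D4 is not a chord tone.
It is approached by leap down from G4 and left by step up to E♭4.
Leap in, step out — an appoggiatura.

A4 (beat 2) — neighbor tone; D4 (beat 6) — appoggiatura.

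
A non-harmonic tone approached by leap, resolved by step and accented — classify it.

Appoggiatura.

Approach: by leap. Departure: by step. Metric position: strong.
Leap in, step out, in a metrically strong position — an appoggiatura. (It is the mirror image of the escape tone, which steps in and leaps out from a weak position.)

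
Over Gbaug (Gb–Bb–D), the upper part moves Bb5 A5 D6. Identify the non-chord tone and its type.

The harmony at that moment is Gb augmented triad (Gb, Bb, D); A5 is not a chord tone.
It is approached by step down from Bb5 and left by leap up to D6.
Step in, leap out — an escape tone.

A5 is an escape tone.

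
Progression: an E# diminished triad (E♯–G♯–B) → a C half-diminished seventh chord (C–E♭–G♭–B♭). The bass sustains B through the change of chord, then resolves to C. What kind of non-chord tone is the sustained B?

B is a retardation.

The harmony at that moment is C half-diminished seventh chord (C, E♭, G♭, B♭); B is not a chord tone.
It is held over (the same pitch as the preceding B) and left by step up to C.
Held over from the previous chord and resolving up by step — a retardation.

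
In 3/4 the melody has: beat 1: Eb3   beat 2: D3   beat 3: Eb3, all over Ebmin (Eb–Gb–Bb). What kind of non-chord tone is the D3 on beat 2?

Lower neighbor tone.

The harmony at that moment is Eb minor triad (Eb, Gb, Bb); D3 is not a chord tone.
It is approached by step down from Eb3 and left by step up to Eb3.
Step away and step back to the same note — a neighbor tone (lower neighbor).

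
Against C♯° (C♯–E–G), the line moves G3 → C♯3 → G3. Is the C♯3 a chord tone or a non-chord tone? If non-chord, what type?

Chord tone (the root of C# diminished triad).

C# diminished triad contains C♯, E, G; C♯ is the root, so it is a chord tone.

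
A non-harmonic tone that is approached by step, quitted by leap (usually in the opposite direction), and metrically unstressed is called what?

Escape tone.

Approach: by step. Departure: by leap. Metric position: weak.
Step in, leap out, from a weak position — an escape tone (échappée). (It is the mirror image of the appoggiatura, which leaps in and steps out on a strong beat.)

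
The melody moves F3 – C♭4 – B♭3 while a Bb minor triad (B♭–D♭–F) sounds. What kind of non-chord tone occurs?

The harmony at that moment is B♭ minor triad (B♭, D♭, F); C♭4 is not a chord tone.
It is approached by leap up from F3 and left by step down to B♭3.
Leap in, step out — an appoggiatura.

C♭4 is an appoggiatura.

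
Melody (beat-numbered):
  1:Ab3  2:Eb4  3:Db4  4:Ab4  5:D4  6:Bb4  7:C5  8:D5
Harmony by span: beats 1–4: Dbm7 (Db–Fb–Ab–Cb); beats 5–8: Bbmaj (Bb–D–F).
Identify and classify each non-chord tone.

The harmony at that moment is Db minor seventh chord (Db, Fb, Ab, Cb); Eb4 is not a chord tone.
It is approached by leap up from Ab3 and left by step down to Db4.
Leap in, step out — an appoggiatura.
The harmony at that moment is Bb major triad (Bb, D, F); C5 is not a chord tone.
It is approached by step up from Bb4 and left by step up to D5.
Step in, step out in the same direction — a passing tone.

Eb4 (beat 2) — appoggiatura; C5 (beat 7) — passing tone.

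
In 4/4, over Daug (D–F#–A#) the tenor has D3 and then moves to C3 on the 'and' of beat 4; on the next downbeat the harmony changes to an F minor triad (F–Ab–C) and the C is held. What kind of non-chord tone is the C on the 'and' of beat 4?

Anticipation.

The harmony at that moment is D augmented triad (D, F#, A#); C3 is not a chord tone.
It is approached by step down from D3 and then sustained as the same pitch into the next harmony.
Arriving early and becoming a chord tone when the harmony changes — an anticipation.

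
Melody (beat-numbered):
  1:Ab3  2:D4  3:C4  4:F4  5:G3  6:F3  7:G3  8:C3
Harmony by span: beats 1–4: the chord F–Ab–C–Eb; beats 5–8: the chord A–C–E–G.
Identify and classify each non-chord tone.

The harmony at that moment is F minor seventh chord (F, Ab, C, Eb); D4 is not a chord tone.
It is approached by leap up from Ab3 and left by step down to C4.
Leap in, step out — an appoggiatura.
The harmony at that moment is A minor seventh chord (A, C, E, G); F3 is not a chord tone.
It is approached by step down from G3 and left by step up to G3.
Step away and step back to the same note — a neighbor tone (lower neighbor).

D4 (beat 2) — appoggiatura; F3 (beat 6) — neighbor tone.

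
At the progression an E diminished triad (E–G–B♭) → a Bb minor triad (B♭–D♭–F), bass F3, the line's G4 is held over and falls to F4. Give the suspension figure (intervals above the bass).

At the second chord the bass is F3. The suspended G4 lies a ninth above the bass; after resolving down by step to F4, the interval above the bass becomes an octave.
Suspension figures are named by those two intervals: 9–8.

9–8 suspension.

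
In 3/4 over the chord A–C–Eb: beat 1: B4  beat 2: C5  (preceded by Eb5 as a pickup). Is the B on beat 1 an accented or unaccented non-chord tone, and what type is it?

Accented appoggiatura.

The harmony at that moment is A diminished triad (A, C, Eb); B4 is not a chord tone.
It is approached by leap down from Eb5 and left by step up to C5.
Leap in, step out — an appoggiatura.
It falls on the downbeat, so it is accented.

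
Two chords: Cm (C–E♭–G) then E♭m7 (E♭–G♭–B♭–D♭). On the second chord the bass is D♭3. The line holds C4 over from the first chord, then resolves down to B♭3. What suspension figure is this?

7–6 suspension.

At the second chord the bass is D♭3. The suspended C4 lies a seventh above the bass; after resolving down by step to B♭3, the interval above the bass becomes a sixth.
Suspension figures are named by those two intervals: 7–6.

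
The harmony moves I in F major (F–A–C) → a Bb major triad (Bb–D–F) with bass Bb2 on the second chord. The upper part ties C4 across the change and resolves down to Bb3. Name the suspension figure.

9–8 suspension.

At the second chord the bass is Bb2. The suspended C4 lies a ninth above the bass; after resolving down by step to Bb3, the interval above the bass becomes an octave.
Suspension figures are named by those two intervals: 9–8.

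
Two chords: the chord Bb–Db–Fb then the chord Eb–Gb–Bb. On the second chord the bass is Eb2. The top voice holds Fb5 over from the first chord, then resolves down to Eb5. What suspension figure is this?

9–8 suspension.

At the second chord the bass is Eb2. The suspended Fb5 lies a ninth above the bass; after resolving down by step to Eb5, the interval above the bass becomes an octave.
Suspension figures are named by those two intervals: 9–8.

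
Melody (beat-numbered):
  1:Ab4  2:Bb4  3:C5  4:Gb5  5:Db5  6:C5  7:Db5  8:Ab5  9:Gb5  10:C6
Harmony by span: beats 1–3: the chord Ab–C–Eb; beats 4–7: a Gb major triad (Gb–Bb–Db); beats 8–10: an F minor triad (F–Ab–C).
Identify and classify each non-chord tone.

The harmony at that moment is Ab major triad (Ab, C, Eb); Bb4 is not a chord tone.
It is approached by step up from Ab4 and left by step up to C5.
Step in, step out in the same direction — a passing tone.
The harmony at that moment is Gb major triad (Gb, Bb, Db); C5 is not a chord tone.
It is approached by step down from Db5 and left by step up to Db5.
Step away and step back to the same note — a neighbor tone (lower neighbor).
The harmony at that moment is F minor triad (F, Ab, C); Gb5 is not a chord tone.
It is approached by step down from Ab5 and left by leap up to C6.
Step in, leap out — an escape tone.

Bb4 (beat 2) — passing tone; C5 (beat 6) — neighbor tone; Gb5 (beat 9) — escape tone.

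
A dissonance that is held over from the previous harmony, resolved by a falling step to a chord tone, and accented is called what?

Approach: by preparation — the pitch is first a chord tone, then held (tied or repeated) while the harmony changes under it. Departure: down by step. Metric position: strong.
A prepared dissonance that resolves downward by step — a suspension. (The same figure resolving upward would be a retardation.)

Suspension.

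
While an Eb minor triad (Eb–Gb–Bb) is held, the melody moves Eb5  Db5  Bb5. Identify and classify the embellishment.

Db5 is an escape tone.

The harmony at that moment is Eb minor triad (Eb, Gb, Bb); Db5 is not a chord tone.
It is approached by step down from Eb5 and left by leap up to Bb5.
Step in, leap out — an escape tone.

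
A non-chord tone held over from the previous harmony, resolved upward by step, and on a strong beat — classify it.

Approach: by preparation — the pitch is first a chord tone, then held (tied or repeated) while the harmony changes under it. Departure: up by step. Metric position: strong.
A prepared dissonance that resolves upward by step — a retardation. (The same figure resolving downward would be a suspension.)

Retardation.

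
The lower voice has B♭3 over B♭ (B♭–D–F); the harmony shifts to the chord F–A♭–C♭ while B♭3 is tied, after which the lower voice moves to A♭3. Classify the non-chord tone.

The harmony at that moment is F diminished triad (F, A♭, C♭); B♭3 is not a chord tone.
It is held over (the same pitch as the preceding B♭3) and left by step down to A♭3.
Held over from the previous chord and resolving down by step — a suspension.

B♭3 is a suspension.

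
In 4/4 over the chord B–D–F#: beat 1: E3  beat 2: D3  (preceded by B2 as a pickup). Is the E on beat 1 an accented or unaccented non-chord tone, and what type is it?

Accented appoggiatura.

The harmony at that moment is B minor triad (B, D, F#); E3 is not a chord tone.
It is approached by leap up from B2 and left by step down to D3.
Leap in, step out — an appoggiatura.
It falls on the downbeat, so it is accented.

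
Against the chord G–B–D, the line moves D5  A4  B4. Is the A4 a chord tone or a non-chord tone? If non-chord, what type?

Non-chord tone — an appoggiatura.

The harmony at that moment is G major triad (G, B, D); A4 is not a chord tone.
It is approached by leap down from D5 and left by step up to B4.
Leap in, step out — an appoggiatura.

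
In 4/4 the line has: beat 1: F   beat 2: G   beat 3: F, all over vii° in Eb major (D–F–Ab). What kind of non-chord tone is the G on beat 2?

Upper neighbor tone.

The harmony at that moment is D diminished triad (D, F, Ab); G is not a chord tone.
It is approached by step up from F and left by step down to F.
Step away and step back to the same note — a neighbor tone (upper neighbor).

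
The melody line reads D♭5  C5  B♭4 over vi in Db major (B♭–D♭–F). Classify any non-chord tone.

C5 is a passing tone.

The harmony at that moment is B♭ minor triad (B♭, D♭, F); C5 is not a chord tone.
It is approached by step down from D♭5 and left by step down to B♭4.
Step in, step out in the same direction — a passing tone.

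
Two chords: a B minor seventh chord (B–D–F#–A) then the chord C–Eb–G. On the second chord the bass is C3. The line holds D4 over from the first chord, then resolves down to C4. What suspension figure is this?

9–8 suspension.

At the second chord the bass is C3. The suspended D4 lies a ninth above the bass; after resolving down by step to C4, the interval above the bass becomes an octave.
Suspension figures are named by those two intervals: 9–8.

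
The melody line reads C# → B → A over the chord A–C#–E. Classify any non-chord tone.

The harmony at that moment is A major triad (A, C#, E); B is not a chord tone.
It is approached by step down from C# and left by step down to A.
Step in, step out in the same direction — a passing tone.

B is a passing tone.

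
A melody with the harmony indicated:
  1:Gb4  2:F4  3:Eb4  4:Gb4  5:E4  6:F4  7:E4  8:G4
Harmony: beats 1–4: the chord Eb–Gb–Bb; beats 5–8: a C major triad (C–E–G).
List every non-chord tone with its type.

The harmony at that moment is Eb minor triad (Eb, Gb, Bb); F4 is not a chord tone.
It is approached by step down from Gb4 and left by step down to Eb4.
Step in, step out in the same direction — a passing tone.
The harmony at that moment is C major triad (C, E, G); F4 is not a chord tone.
It is approached by step up from E4 and left by step down to E4.
Step away and step back to the same note — a neighbor tone (upper neighbor).

F4 (beat 2) — passing tone; F4 (beat 6) — neighbor tone.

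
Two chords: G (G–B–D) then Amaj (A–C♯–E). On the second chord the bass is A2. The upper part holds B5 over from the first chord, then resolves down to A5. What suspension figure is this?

9–8 suspension.

At the second chord the bass is A2. The suspended B5 lies a ninth above the bass; after resolving down by step to A5, the interval above the bass becomes an octave.
Suspension figures are named by those two intervals: 9–8.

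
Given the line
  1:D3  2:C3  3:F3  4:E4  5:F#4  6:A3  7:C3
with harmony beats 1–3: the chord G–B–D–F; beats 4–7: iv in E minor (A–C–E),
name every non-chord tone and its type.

The harmony at that moment is G dominant seventh chord (G, B, D, F); C3 is not a chord tone.
It is approached by step down from D3 and left by leap up to F3.
Step in, leap out — an escape tone.
The harmony at that moment is A minor triad (A, C, E); F#4 is not a chord tone.
It is approached by step up from E4 and left by leap down to A3.
Step in, leap out — an escape tone.

C3 (beat 2) — escape tone; F#4 (beat 5) — escape tone.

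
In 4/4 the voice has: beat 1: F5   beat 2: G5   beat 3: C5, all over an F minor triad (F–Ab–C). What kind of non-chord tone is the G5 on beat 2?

The harmony at that moment is F minor triad (F, Ab, C); G5 is not a chord tone.
It is approached by step up from F5 and left by leap down to C5.
Step in, leap out, on a weak beat — an escape tone.

Escape tone.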